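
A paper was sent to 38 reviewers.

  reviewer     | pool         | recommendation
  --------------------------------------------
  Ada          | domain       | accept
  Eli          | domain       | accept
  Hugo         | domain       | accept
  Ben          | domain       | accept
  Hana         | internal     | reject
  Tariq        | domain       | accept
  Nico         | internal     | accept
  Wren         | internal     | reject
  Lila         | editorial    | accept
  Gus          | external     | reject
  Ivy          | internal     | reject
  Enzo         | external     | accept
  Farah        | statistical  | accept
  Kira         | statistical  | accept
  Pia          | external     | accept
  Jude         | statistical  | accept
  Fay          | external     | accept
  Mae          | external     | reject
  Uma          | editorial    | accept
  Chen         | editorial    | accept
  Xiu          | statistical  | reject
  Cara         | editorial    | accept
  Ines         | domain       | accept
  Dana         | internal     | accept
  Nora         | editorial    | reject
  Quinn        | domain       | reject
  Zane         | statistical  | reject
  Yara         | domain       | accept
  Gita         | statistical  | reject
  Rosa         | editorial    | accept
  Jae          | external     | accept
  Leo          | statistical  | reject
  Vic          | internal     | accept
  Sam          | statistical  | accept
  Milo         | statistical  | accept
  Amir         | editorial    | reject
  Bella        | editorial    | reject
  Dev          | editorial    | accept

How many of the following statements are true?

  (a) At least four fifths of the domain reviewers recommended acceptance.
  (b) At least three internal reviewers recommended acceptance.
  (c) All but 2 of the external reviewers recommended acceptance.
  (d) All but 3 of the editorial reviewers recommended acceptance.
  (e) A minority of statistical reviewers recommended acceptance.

4

(a) domain: |A| = 8, |A ∩ B| = 7; needs |A ∩ B| / |A| ≥ 4/5 — true.
(b) internal: |A| = 6, |A ∩ B| = 3; needs |A ∩ B| ≥ 3 — true.
(c) external: |A| = 6, |A ∩ B| = 4; needs |A ∖ B| = 2 — true.
(d) editorial: |A| = 9, |A ∩ B| = 6; needs |A ∖ B| = 3 — true.
(e) statistical: |A| = 9, |A ∩ B| = 5; needs |A ∩ B| < |A ∖ B| — false.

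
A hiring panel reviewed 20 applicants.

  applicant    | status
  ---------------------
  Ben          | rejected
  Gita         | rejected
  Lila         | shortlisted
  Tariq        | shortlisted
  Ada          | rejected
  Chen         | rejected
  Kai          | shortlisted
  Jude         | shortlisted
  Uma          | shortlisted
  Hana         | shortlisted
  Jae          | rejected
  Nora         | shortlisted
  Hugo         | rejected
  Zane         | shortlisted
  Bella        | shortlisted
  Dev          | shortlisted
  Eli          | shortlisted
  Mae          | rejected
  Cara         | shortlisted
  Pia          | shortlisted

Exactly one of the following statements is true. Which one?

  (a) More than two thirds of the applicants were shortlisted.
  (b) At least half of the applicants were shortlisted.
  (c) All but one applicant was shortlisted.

|A| = 20, |A ∩ B| = 13, |A ∖ B| = 7.
(a) requires |A ∩ B| / |A| > 2/3: false.
(b) requires |A ∩ B| ≥ |A ∖ B|: true.
(c) requires |A ∖ B| = 1: false.

(b)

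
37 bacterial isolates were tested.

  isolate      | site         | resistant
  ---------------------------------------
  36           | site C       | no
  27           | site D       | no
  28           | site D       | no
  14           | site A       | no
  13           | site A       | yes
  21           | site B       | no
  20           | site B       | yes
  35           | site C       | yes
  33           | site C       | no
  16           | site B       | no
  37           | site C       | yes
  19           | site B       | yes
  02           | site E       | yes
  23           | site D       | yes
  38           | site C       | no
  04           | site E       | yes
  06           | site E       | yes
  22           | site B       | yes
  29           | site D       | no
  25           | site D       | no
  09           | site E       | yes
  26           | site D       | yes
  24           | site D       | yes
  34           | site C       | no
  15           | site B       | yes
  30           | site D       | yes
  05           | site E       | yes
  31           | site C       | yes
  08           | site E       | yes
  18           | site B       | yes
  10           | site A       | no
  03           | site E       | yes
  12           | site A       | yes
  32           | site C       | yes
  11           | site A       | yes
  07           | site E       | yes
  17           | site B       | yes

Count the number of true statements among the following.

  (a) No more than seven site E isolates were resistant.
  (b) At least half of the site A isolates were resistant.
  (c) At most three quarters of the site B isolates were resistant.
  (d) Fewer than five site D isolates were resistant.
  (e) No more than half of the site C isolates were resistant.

4

(a) site E: |A| = 8, |A ∩ B| = 8; needs |A ∩ B| ≤ 7 — false.
(b) site A: |A| = 5, |A ∩ B| = 3; needs |A ∩ B| ≥ |A ∖ B| — true.
(c) site B: |A| = 8, |A ∩ B| = 6; needs |A ∩ B| / |A| ≤ 3/4 — true.
(d) site D: |A| = 8, |A ∩ B| = 4; needs |A ∩ B| < 5 — true.
(e) site C: |A| = 8, |A ∩ B| = 4; needs |A ∩ B| ≤ |A ∖ B| — true.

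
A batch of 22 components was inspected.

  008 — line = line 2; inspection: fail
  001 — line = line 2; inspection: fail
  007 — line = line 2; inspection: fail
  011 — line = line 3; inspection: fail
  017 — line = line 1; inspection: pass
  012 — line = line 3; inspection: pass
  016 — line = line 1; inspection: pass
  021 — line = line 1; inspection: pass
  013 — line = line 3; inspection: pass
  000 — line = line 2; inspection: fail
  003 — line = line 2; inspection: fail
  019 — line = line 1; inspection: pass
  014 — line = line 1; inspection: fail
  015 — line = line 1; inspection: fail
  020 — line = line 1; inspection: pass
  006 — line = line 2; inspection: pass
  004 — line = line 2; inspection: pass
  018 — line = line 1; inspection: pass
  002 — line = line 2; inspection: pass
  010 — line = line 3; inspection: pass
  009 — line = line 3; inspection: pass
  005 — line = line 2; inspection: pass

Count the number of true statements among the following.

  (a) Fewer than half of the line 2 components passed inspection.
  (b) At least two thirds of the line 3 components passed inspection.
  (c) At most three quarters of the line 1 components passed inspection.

(a) line 2: |A| = 9, |A ∩ B| = 4; needs |A ∩ B| < |A ∖ B| — true.
(b) line 3: |A| = 5, |A ∩ B| = 4; needs |A ∩ B| / |A| ≥ 2/3 — true.
(c) line 1: |A| = 8, |A ∩ B| = 6; needs |A ∩ B| / |A| ≤ 3/4 — true.

3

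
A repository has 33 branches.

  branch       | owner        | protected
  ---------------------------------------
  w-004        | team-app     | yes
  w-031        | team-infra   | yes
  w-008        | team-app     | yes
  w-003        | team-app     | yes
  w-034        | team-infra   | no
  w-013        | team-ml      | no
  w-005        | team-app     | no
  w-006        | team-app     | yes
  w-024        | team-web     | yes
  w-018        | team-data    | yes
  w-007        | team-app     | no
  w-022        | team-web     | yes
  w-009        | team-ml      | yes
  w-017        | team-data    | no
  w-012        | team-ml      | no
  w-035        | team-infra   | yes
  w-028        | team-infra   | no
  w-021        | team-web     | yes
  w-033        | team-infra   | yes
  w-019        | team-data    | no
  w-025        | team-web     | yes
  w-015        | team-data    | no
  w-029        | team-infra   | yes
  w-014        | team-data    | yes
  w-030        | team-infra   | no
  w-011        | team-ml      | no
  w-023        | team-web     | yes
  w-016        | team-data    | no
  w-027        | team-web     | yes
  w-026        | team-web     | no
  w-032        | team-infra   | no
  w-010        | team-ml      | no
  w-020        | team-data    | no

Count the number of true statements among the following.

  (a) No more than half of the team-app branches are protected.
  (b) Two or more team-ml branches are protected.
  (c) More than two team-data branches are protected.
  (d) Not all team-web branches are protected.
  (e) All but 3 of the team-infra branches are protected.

1

(a) team-app: |A| = 6, |A ∩ B| = 4; needs |A ∩ B| ≤ |A ∖ B| — false.
(b) team-ml: |A| = 5, |A ∩ B| = 1; needs |A ∩ B| ≥ 2 — false.
(c) team-data: |A| = 7, |A ∩ B| = 2; needs |A ∩ B| > 2 — false.
(d) team-web: |A| = 7, |A ∩ B| = 6; needs A ⊄ B (|A ∖ B| ≥ 1) — true.
(e) team-infra: |A| = 8, |A ∩ B| = 4; needs |A ∖ B| = 3 — false.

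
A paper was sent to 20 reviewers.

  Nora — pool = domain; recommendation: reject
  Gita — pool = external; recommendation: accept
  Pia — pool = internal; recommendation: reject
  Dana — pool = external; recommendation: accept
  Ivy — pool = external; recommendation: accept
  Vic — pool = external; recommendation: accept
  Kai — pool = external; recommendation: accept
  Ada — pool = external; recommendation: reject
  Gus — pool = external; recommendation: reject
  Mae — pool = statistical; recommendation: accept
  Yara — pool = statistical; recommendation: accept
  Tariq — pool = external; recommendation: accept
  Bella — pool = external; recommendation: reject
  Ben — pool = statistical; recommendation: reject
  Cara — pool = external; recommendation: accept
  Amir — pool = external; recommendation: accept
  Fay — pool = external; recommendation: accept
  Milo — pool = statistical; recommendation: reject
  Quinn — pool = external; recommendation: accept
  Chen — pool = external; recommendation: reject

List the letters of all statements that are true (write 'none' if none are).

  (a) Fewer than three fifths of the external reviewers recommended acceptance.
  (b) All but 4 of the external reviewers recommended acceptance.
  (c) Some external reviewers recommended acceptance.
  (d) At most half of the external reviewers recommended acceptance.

|A| = 14, |A ∩ B| = 10, |A ∖ B| = 4.
(a) |A ∩ B| / |A| < 3/5: fails.
(b) |A ∖ B| = 4: holds.
(c) A ∩ B ≠ ∅ (|A ∩ B| ≥ 1): holds.
(d) |A ∩ B| ≤ |A ∖ B|: fails.

(b), (c)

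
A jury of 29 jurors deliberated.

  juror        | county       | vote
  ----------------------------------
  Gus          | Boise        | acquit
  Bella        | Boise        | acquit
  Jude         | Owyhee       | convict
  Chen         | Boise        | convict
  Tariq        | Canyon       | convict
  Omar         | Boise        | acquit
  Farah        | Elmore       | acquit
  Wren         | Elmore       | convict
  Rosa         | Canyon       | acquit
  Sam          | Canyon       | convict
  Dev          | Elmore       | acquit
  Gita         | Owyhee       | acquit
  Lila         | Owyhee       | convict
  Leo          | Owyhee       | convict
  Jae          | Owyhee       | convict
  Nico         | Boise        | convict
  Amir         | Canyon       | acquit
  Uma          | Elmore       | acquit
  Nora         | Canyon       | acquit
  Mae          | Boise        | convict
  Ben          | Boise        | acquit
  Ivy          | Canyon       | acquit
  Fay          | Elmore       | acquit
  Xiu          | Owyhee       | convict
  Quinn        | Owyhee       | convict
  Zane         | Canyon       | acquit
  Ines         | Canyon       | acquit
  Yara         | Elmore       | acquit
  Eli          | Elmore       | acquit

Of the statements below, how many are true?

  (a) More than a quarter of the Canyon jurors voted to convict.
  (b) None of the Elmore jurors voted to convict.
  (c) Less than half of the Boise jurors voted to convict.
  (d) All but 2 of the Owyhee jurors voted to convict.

(a) Canyon: |A| = 8, |A ∩ B| = 2; needs |A ∩ B| / |A| > 1/4 — false.
(b) Elmore: |A| = 7, |A ∩ B| = 1; needs A ∩ B = ∅ (|A ∩ B| = 0) — false.
(c) Boise: |A| = 7, |A ∩ B| = 3; needs |A ∩ B| < |A ∖ B| — true.
(d) Owyhee: |A| = 7, |A ∩ B| = 6; needs |A ∖ B| = 2 — false.

1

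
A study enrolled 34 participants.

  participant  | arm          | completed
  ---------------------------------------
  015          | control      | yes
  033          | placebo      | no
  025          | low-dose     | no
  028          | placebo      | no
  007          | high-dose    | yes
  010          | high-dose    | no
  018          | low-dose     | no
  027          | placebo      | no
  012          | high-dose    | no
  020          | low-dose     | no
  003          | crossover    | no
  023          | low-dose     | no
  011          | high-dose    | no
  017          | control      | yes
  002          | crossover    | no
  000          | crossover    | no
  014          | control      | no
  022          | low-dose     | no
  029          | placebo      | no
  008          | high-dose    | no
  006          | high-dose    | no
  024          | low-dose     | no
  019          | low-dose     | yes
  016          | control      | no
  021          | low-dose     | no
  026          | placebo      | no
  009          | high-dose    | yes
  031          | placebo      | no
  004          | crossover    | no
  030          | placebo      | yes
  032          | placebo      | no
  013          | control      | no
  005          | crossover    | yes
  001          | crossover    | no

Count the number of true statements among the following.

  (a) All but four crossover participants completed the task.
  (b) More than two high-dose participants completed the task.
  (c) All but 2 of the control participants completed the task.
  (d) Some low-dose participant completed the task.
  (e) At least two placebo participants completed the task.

1

(a) crossover: |A| = 6, |A ∩ B| = 1; needs |A ∖ B| = 4 — false.
(b) high-dose: |A| = 7, |A ∩ B| = 2; needs |A ∩ B| > 2 — false.
(c) control: |A| = 5, |A ∩ B| = 2; needs |A ∖ B| = 2 — false.
(d) low-dose: |A| = 8, |A ∩ B| = 1; needs A ∩ B ≠ ∅ (|A ∩ B| ≥ 1) — true.
(e) placebo: |A| = 8, |A ∩ B| = 1; needs |A ∩ B| ≥ 2 — false.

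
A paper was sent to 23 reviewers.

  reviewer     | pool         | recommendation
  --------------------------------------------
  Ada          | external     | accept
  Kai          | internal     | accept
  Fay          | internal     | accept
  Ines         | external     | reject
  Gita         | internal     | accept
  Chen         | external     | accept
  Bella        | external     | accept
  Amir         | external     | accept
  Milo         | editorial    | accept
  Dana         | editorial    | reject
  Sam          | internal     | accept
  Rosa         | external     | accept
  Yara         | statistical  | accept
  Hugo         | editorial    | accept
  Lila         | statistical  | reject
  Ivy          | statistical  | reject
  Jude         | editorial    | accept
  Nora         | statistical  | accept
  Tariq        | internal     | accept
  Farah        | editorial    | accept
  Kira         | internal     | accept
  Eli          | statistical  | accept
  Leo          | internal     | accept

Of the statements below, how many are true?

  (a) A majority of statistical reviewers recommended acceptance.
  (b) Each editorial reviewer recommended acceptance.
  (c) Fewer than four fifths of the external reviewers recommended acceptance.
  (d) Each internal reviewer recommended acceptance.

2

(a) statistical: |A| = 5, |A ∩ B| = 3; needs |A ∩ B| > |A ∖ B| — true.
(b) editorial: |A| = 5, |A ∩ B| = 4; needs A ⊆ B, i.e. every element of A is in B (|A ∖ B| = 0) — false.
(c) external: |A| = 6, |A ∩ B| = 5; needs |A ∩ B| / |A| < 4/5 — false.
(d) internal: |A| = 7, |A ∩ B| = 7; needs A ⊆ B, i.e. every element of A is in B (|A ∖ B| = 0) — true.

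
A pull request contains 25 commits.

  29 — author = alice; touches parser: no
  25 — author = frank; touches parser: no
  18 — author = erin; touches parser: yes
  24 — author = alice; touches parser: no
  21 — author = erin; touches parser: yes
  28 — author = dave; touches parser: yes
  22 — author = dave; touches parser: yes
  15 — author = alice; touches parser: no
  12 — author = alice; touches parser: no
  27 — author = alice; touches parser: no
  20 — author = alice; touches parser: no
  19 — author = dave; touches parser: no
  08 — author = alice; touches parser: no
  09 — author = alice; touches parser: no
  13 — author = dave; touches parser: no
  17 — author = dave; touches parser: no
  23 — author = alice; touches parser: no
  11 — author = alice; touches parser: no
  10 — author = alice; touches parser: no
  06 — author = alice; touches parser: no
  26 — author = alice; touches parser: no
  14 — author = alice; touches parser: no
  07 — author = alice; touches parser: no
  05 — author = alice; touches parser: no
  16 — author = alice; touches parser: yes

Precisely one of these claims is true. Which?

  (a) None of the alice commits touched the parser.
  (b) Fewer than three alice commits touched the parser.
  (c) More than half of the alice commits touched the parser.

(b)

|A| = 17, |A ∩ B| = 1, |A ∖ B| = 16.
(a) requires A ∩ B = ∅ (|A ∩ B| = 0): false.
(b) requires |A ∩ B| < 3: true.
(c) requires |A ∩ B| > |A ∖ B|: false.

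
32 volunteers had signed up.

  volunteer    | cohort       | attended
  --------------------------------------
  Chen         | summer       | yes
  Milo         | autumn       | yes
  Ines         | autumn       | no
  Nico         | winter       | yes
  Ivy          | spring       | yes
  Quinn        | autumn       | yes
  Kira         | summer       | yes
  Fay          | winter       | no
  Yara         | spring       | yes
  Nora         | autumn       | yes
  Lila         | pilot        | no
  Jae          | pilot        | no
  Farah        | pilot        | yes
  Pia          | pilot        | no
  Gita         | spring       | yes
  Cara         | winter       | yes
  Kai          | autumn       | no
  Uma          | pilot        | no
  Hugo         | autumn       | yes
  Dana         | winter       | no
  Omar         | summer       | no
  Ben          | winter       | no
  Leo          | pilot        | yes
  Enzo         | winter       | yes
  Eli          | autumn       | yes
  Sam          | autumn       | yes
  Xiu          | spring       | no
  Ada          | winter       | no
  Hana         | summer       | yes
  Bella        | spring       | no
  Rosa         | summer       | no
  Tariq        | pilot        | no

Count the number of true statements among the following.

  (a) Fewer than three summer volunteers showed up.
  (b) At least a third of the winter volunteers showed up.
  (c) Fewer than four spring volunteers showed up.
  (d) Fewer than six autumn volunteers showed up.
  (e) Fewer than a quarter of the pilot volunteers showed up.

(a) summer: |A| = 5, |A ∩ B| = 3; needs |A ∩ B| < 3 — false.
(b) winter: |A| = 7, |A ∩ B| = 3; needs |A ∩ B| / |A| ≥ 1/3 — true.
(c) spring: |A| = 5, |A ∩ B| = 3; needs |A ∩ B| < 4 — true.
(d) autumn: |A| = 8, |A ∩ B| = 6; needs |A ∩ B| < 6 — false.
(e) pilot: |A| = 7, |A ∩ B| = 2; needs |A ∩ B| / |A| < 1/4 — false.

2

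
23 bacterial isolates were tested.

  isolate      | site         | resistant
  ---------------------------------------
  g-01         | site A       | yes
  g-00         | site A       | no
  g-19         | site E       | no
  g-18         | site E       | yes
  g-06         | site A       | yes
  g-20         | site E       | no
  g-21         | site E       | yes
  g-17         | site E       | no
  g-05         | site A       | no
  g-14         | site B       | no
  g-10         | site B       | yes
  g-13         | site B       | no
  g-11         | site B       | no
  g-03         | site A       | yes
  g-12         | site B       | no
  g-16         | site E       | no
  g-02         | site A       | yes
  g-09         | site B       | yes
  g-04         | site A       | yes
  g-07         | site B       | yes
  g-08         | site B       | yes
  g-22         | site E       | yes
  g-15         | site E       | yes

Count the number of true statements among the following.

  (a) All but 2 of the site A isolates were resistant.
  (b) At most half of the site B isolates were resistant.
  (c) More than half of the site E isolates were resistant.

2

(a) site A: |A| = 7, |A ∩ B| = 5; needs |A ∖ B| = 2 — true.
(b) site B: |A| = 8, |A ∩ B| = 4; needs |A ∩ B| ≤ |A ∖ B| — true.
(c) site E: |A| = 8, |A ∩ B| = 4; needs |A ∩ B| > |A ∖ B| — false.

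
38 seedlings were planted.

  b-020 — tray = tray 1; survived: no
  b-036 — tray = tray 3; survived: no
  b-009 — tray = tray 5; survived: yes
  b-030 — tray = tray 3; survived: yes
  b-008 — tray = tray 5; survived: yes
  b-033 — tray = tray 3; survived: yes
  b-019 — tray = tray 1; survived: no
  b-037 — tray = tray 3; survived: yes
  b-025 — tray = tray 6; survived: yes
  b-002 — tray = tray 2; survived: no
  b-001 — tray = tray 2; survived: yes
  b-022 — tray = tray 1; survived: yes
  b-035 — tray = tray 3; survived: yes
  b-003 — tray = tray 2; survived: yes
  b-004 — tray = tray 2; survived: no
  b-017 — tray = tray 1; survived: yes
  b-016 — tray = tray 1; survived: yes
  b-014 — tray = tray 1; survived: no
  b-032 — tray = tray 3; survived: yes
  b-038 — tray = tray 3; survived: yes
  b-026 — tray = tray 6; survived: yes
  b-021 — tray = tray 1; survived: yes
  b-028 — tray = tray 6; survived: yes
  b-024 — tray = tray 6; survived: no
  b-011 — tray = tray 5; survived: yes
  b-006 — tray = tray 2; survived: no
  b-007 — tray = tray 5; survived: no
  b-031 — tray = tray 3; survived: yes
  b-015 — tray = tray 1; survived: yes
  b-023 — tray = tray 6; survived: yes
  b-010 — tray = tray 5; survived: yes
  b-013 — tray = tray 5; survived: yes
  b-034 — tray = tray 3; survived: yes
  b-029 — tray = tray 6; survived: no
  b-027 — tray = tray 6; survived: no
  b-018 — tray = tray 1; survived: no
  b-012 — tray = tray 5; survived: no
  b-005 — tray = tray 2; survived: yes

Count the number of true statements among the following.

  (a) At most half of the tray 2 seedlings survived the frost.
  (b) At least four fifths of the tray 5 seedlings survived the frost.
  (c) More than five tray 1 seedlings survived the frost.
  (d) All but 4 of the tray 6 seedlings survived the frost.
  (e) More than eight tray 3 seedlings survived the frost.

1

(a) tray 2: |A| = 6, |A ∩ B| = 3; needs |A ∩ B| ≤ |A ∖ B| — true.
(b) tray 5: |A| = 7, |A ∩ B| = 5; needs |A ∩ B| / |A| ≥ 4/5 — false.
(c) tray 1: |A| = 9, |A ∩ B| = 5; needs |A ∩ B| > 5 — false.
(d) tray 6: |A| = 7, |A ∩ B| = 4; needs |A ∖ B| = 4 — false.
(e) tray 3: |A| = 9, |A ∩ B| = 8; needs |A ∩ B| > 8 — false.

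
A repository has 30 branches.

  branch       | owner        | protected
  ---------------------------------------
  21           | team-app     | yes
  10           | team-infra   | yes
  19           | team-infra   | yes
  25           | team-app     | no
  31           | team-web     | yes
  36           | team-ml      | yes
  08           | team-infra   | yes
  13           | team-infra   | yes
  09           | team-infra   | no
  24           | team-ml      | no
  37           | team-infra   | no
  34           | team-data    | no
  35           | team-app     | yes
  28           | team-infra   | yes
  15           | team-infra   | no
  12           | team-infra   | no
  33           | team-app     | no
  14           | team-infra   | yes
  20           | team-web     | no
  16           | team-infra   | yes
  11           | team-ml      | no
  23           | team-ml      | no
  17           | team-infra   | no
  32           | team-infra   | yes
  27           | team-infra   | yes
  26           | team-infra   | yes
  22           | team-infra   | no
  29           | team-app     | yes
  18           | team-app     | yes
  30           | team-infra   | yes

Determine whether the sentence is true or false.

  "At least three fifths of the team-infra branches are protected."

The determiner here denotes the relation: |A ∩ B| / |A| ≥ 3/5.
|A| = 17, |A ∩ B| = 11, |A ∖ B| = 6.
|A ∩ B|/|A| = 11/17, so the statement is true.

True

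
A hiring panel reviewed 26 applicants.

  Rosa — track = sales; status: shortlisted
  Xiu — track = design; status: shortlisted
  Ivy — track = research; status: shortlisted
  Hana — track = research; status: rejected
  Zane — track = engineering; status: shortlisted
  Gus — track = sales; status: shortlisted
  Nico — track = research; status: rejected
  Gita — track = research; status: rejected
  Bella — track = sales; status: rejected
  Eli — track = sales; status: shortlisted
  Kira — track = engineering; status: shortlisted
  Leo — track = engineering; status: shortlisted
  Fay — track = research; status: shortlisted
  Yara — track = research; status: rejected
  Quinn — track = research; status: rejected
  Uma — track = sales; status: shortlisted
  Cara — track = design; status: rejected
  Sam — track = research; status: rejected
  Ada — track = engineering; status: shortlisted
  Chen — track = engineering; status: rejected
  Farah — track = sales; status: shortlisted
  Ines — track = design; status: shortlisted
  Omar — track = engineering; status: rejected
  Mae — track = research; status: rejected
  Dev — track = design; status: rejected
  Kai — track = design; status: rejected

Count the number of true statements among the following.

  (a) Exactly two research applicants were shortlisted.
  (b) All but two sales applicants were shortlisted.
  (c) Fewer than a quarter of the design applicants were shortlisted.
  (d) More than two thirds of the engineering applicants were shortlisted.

1

(a) research: |A| = 9, |A ∩ B| = 2; needs |A ∩ B| = 2 — true.
(b) sales: |A| = 6, |A ∩ B| = 5; needs |A ∖ B| = 2 — false.
(c) design: |A| = 5, |A ∩ B| = 2; needs |A ∩ B| / |A| < 1/4 — false.
(d) engineering: |A| = 6, |A ∩ B| = 4; needs |A ∩ B| / |A| > 2/3 — false.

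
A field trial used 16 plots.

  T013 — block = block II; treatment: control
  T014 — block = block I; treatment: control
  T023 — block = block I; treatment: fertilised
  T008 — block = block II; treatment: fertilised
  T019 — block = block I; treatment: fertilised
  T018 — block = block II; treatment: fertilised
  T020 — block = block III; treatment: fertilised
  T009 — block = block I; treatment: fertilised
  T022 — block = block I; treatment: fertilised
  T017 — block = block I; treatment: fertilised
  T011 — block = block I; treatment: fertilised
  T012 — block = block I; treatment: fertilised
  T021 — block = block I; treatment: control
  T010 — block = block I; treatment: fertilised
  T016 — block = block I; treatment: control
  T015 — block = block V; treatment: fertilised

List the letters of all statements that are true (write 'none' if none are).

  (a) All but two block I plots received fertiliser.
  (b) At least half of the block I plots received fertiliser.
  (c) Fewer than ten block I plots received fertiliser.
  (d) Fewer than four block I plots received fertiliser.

|A| = 11, |A ∩ B| = 8, |A ∖ B| = 3.
(a) |A ∖ B| = 2: fails.
(b) |A ∩ B| ≥ |A ∖ B|: holds.
(c) |A ∩ B| < 10: holds.
(d) |A ∩ B| < 4: fails.

(b), (c)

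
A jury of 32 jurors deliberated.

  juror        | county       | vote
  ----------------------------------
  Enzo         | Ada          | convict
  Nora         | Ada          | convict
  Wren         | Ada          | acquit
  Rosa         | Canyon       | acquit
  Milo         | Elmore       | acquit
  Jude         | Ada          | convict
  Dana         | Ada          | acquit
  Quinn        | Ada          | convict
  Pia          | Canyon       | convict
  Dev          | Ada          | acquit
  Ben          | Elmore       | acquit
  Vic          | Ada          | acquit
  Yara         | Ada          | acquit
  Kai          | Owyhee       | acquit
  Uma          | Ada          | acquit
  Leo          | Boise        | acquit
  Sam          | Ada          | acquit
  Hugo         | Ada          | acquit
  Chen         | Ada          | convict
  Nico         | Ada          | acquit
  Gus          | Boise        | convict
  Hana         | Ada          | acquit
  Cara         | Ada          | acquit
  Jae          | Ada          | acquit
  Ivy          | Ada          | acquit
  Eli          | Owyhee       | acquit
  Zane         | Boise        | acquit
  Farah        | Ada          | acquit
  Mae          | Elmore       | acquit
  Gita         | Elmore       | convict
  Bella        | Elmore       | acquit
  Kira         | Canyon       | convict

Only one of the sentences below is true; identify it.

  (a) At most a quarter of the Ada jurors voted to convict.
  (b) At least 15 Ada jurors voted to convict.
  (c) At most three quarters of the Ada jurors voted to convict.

(c)

|A| = 19, |A ∩ B| = 5, |A ∖ B| = 14.
(a) requires |A ∩ B| / |A| ≤ 1/4: false.
(b) requires |A ∩ B| ≥ 15: false.
(c) requires |A ∩ B| / |A| ≤ 3/4: true.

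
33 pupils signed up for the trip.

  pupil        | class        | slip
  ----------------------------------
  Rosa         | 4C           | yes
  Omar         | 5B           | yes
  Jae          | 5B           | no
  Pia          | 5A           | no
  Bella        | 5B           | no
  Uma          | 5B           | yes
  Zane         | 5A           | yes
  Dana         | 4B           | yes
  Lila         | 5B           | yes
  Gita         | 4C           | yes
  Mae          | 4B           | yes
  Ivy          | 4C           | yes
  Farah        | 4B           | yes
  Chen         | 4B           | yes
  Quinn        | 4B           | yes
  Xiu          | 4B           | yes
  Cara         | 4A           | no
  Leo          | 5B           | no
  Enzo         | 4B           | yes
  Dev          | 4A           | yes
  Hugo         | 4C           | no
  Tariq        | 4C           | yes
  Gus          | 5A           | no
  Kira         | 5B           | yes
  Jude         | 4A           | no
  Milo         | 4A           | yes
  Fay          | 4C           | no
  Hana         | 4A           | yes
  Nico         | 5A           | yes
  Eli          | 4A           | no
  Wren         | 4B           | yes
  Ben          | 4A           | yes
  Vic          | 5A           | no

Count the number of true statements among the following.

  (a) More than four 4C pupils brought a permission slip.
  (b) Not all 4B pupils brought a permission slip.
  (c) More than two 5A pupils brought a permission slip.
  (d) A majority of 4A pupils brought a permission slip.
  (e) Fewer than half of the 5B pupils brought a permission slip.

1

(a) 4C: |A| = 6, |A ∩ B| = 4; needs |A ∩ B| > 4 — false.
(b) 4B: |A| = 8, |A ∩ B| = 8; needs A ⊄ B (|A ∖ B| ≥ 1) — false.
(c) 5A: |A| = 5, |A ∩ B| = 2; needs |A ∩ B| > 2 — false.
(d) 4A: |A| = 7, |A ∩ B| = 4; needs |A ∩ B| > |A ∖ B| — true.
(e) 5B: |A| = 7, |A ∩ B| = 4; needs |A ∩ B| < |A ∖ B| — false.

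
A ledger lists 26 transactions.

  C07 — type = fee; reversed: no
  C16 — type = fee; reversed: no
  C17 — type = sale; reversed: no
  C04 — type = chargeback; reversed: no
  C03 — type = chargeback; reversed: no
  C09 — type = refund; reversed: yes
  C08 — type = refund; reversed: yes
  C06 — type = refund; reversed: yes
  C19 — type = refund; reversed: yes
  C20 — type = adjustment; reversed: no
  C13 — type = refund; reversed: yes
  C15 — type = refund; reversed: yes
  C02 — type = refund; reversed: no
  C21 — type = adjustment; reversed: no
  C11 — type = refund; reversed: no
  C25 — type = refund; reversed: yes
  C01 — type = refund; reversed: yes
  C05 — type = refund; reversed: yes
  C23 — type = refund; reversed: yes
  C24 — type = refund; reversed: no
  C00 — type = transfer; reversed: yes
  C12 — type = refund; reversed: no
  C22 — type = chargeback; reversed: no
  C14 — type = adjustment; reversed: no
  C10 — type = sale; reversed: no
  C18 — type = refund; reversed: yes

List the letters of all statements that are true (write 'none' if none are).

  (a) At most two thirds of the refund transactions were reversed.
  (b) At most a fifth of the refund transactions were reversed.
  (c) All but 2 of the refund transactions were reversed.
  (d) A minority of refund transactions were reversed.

|A| = 15, |A ∩ B| = 11, |A ∖ B| = 4.
(a) |A ∩ B| / |A| ≤ 2/3: fails.
(b) |A ∩ B| / |A| ≤ 1/5: fails.
(c) |A ∖ B| = 2: fails.
(d) |A ∩ B| < |A ∖ B|: fails.

none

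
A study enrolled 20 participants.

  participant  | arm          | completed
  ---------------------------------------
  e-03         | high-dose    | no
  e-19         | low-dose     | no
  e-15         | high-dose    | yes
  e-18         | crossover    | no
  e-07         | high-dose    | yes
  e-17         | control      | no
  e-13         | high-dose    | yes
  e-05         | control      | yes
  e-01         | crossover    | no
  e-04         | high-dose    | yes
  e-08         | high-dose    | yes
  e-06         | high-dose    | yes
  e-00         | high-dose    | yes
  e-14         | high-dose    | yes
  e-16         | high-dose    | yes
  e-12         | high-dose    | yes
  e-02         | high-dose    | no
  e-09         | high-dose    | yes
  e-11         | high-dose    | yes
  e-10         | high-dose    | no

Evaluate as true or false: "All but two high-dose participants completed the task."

Truth condition: |A ∖ B| = 2.
|A| = 15, |A ∩ B| = 12, |A ∖ B| = 3.
|A ∖ B| = 3, so the statement is false.

False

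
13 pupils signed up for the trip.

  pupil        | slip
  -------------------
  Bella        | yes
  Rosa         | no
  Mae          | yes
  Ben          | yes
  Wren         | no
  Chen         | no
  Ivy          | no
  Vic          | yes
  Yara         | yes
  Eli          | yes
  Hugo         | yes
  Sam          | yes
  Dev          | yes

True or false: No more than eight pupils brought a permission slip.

'No more than eight pupils brought a permission slip' holds iff |A ∩ B| ≤ 8.
A (the restrictor) = {Bella, Rosa, Mae, Ben, Wren, Chen, Ivy, Vic, Yara, Eli, Hugo, Sam, Dev}, |A| = 13.
A ∩ B = {Bella, Mae, Ben, Vic, Yara, Eli, Hugo, Sam, Dev}, so |A ∩ B| = 9.
|A ∩ B| = 9, so the statement is false.

False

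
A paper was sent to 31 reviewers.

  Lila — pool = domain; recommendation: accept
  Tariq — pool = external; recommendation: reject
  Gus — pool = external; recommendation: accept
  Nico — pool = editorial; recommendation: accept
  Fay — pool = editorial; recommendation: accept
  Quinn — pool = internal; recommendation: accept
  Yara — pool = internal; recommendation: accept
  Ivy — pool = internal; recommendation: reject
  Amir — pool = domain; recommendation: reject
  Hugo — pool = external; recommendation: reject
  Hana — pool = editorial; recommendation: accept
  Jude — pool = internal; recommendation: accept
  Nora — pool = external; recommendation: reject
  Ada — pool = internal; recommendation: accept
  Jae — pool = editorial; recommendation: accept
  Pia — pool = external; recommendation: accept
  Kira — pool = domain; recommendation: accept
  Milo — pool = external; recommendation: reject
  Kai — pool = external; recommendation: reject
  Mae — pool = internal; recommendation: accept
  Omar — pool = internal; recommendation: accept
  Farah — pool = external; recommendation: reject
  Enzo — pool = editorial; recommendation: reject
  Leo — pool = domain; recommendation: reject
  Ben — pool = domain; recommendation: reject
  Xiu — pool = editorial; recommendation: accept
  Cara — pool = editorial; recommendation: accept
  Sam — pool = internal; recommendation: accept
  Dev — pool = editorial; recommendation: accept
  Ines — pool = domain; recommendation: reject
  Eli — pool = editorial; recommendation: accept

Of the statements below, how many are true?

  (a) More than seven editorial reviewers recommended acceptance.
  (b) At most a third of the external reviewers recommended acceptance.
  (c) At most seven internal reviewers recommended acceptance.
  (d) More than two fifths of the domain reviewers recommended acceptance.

(a) editorial: |A| = 9, |A ∩ B| = 8; needs |A ∩ B| > 7 — true.
(b) external: |A| = 8, |A ∩ B| = 2; needs |A ∩ B| / |A| ≤ 1/3 — true.
(c) internal: |A| = 8, |A ∩ B| = 7; needs |A ∩ B| ≤ 7 — true.
(d) domain: |A| = 6, |A ∩ B| = 2; needs |A ∩ B| / |A| > 2/5 — false.

3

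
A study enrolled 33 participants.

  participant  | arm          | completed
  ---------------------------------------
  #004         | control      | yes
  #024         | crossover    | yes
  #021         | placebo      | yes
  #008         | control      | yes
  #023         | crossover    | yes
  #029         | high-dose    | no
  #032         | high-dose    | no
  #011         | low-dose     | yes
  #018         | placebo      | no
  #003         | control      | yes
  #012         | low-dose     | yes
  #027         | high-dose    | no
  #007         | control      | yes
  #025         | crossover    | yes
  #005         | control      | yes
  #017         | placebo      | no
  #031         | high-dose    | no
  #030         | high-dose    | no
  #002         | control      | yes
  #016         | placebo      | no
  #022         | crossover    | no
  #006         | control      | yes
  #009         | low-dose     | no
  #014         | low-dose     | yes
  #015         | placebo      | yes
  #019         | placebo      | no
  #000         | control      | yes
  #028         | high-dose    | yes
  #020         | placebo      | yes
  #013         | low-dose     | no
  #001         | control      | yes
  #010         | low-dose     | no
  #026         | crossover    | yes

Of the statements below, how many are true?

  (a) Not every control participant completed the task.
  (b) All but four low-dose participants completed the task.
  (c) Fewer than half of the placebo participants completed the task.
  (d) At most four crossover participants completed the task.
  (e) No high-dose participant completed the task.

(a) control: |A| = 9, |A ∩ B| = 9; needs A ⊄ B (|A ∖ B| ≥ 1) — false.
(b) low-dose: |A| = 6, |A ∩ B| = 3; needs |A ∖ B| = 4 — false.
(c) placebo: |A| = 7, |A ∩ B| = 3; needs |A ∩ B| < |A ∖ B| — true.
(d) crossover: |A| = 5, |A ∩ B| = 4; needs |A ∩ B| ≤ 4 — true.
(e) high-dose: |A| = 6, |A ∩ B| = 1; needs A ∩ B = ∅ (|A ∩ B| = 0) — false.

2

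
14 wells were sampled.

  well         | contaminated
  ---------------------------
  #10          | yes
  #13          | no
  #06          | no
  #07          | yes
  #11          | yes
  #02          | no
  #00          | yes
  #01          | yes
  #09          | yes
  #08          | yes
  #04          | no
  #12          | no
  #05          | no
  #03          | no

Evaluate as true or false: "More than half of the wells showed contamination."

'More than half of the wells showed contamination' holds iff |A ∩ B| > |A ∖ B|.
A (the restrictor) = {#10, #13, #06, #07, #11, #02, #00, #01, #09, #08, #04, #12, #05, #03}, |A| = 14.
A ∩ B = {#10, #07, #11, #00, #01, #09, #08}, so |A ∩ B| = 7.
A ∖ B = {#13, #06, #02, #04, #12, #05, #03}, so |A ∖ B| = 7.
7 = 7, so the statement is false.

False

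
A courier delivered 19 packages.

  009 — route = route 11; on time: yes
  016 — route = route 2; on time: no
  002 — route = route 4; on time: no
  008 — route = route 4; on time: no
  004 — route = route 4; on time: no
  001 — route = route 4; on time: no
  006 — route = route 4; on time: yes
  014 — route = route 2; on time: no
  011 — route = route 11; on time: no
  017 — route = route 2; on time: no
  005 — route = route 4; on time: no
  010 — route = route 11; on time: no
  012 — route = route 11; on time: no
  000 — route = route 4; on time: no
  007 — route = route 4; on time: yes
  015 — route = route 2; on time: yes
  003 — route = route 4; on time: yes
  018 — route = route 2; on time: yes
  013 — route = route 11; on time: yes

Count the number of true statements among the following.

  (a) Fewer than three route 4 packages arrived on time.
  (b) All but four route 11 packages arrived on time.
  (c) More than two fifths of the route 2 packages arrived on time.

(a) route 4: |A| = 9, |A ∩ B| = 3; needs |A ∩ B| < 3 — false.
(b) route 11: |A| = 5, |A ∩ B| = 2; needs |A ∖ B| = 4 — false.
(c) route 2: |A| = 5, |A ∩ B| = 2; needs |A ∩ B| / |A| > 2/5 — false.

0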